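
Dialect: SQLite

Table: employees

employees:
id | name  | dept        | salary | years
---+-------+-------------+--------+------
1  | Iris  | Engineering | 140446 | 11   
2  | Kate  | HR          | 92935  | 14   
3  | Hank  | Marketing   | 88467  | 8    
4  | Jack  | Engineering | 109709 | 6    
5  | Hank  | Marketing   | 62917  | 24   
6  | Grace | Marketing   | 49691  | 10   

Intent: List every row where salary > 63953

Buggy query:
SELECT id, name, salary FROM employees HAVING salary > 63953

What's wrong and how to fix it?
Bug: HAVING filters the output of aggregation, but this query has no GROUP BY and no aggregate functions, so SQLite rejects it (HAVING clause on a non-aggregate query); the condition here is per row

Fix: Use WHERE for row-level filtering

Corrected query:
SELECT id, name, salary FROM employees WHERE salary > 63953

Result:
id | name | salary
---+------+-------
1  | Iris | 140446
2  | Kate | 92935 
3  | Hank | 88467 
4  | Jack | 109709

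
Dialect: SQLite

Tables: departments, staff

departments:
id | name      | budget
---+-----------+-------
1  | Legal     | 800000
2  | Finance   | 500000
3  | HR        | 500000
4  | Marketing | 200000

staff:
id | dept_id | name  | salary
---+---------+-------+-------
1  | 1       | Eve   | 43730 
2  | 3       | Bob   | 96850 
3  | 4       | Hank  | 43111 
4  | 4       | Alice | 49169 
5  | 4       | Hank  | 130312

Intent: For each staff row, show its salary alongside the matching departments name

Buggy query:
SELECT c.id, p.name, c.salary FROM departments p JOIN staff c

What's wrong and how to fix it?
Bug: JOIN with no ON clause produces a cartesian product; every staff row pairs with every departments row

Fix: Specify the join condition linking the foreign key to the parent id

Corrected query:
SELECT c.id, p.name, c.salary FROM departments p JOIN staff c ON c.dept_id = p.id

Result:
id | name      | salary
---+-----------+-------
1  | Legal     | 43730 
2  | HR        | 96850 
3  | Marketing | 43111 
4  | Marketing | 49169 
5  | Marketing | 130312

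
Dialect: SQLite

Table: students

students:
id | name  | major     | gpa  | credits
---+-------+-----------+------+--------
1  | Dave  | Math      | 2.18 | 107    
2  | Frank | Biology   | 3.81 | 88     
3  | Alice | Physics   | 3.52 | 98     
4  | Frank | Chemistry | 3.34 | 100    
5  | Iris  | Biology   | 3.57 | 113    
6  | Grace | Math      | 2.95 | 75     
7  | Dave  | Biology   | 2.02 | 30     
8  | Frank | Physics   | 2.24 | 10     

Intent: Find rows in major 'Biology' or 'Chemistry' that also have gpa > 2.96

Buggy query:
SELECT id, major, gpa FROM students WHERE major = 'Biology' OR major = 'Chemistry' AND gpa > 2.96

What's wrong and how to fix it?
Bug: AND binds tighter than OR, so this parses as major = 'Biology' OR (major = 'Chemistry' AND gpa > 2.96)

Fix: Add parentheses around the OR so the AND applies to both alternatives

Corrected query:
SELECT id, major, gpa FROM students WHERE (major = 'Biology' OR major = 'Chemistry') AND gpa > 2.96

Result:
id | major     | gpa 
---+-----------+-----
2  | Biology   | 3.81
4  | Chemistry | 3.34
5  | Biology   | 3.57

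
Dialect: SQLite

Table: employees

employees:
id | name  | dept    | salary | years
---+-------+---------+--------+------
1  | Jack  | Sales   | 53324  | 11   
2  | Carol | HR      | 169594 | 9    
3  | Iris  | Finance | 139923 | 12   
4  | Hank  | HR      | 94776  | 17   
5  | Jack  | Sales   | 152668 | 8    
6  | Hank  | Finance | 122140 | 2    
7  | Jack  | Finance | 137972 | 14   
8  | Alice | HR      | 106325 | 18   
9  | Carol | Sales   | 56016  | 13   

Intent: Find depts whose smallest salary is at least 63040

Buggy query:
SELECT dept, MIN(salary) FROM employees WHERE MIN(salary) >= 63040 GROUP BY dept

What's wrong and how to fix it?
Bug: MIN() in WHERE is a misuse of aggregate

Fix: Use HAVING for the per-group MIN condition

Corrected query:
SELECT dept, MIN(salary) FROM employees GROUP BY dept HAVING MIN(salary) >= 63040

Result:
dept    | MIN(salary)
--------+------------
Finance | 122140     
HR      | 94776      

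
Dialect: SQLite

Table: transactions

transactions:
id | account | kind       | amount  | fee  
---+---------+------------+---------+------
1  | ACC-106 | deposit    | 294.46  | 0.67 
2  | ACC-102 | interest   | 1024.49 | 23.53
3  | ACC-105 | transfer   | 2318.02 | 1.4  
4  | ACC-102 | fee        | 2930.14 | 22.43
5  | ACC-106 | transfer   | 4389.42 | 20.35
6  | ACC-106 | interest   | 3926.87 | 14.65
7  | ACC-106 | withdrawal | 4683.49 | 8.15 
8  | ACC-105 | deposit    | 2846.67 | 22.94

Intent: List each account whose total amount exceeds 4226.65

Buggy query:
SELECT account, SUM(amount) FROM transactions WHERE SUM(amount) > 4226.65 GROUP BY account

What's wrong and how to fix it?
Bug: Aggregate functions cannot appear in a WHERE clause

Fix: Move the aggregate condition to a HAVING clause

Corrected query:
SELECT account, SUM(amount) FROM transactions GROUP BY account HAVING SUM(amount) > 4226.65

Result:
account | SUM(amount)
--------+------------
ACC-105 | 5164.69    
ACC-106 | 13294.24   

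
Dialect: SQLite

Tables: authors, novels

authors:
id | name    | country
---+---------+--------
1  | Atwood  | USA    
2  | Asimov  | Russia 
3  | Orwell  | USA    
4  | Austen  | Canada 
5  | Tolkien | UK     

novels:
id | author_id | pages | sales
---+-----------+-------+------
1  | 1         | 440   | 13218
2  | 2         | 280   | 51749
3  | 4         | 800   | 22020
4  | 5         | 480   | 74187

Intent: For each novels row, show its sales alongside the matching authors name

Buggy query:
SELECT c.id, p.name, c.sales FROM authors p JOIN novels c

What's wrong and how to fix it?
Bug: Missing join condition: each novels row is matched to all authors rows instead of just its own

Fix: Add ON c.author_id = p.id to the JOIN

Corrected query:
SELECT c.id, p.name, c.sales FROM authors p JOIN novels c ON c.author_id = p.id

Result:
id | name    | sales
---+---------+------
1  | Atwood  | 13218
2  | Asimov  | 51749
3  | Austen  | 22020
4  | Tolkien | 74187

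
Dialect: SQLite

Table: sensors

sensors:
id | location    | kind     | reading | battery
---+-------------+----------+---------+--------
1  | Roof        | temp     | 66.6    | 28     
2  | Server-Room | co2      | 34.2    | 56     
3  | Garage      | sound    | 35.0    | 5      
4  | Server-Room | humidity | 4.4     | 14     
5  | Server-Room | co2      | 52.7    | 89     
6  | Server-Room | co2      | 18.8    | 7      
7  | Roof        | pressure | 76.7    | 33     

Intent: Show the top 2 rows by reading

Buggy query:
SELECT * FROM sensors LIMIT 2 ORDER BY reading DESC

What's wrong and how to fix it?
Bug: ORDER BY cannot follow LIMIT; LIMIT is the final clause

Fix: Sort with ORDER BY, then apply LIMIT

Corrected query:
SELECT * FROM sensors ORDER BY reading DESC LIMIT 2

Result:
id | location | kind     | reading | battery
---+----------+----------+---------+--------
7  | Roof     | pressure | 76.7    | 33     
1  | Roof     | temp     | 66.6    | 28     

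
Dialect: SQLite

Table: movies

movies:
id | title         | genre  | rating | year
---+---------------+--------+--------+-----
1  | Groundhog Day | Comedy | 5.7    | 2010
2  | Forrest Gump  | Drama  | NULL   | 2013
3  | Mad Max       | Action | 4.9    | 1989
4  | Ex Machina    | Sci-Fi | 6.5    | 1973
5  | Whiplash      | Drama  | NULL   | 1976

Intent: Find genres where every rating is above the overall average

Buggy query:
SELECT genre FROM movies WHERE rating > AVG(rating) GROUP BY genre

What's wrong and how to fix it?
Bug: WHERE evaluates per row before aggregation, so AVG() is unavailable

Fix: Compute the overall average in a scalar subquery and compare each group's MIN against it in HAVING

Corrected query:
SELECT genre FROM movies GROUP BY genre HAVING MIN(rating) > (SELECT AVG(rating) FROM movies)

Result:
genre 
------
Sci-Fi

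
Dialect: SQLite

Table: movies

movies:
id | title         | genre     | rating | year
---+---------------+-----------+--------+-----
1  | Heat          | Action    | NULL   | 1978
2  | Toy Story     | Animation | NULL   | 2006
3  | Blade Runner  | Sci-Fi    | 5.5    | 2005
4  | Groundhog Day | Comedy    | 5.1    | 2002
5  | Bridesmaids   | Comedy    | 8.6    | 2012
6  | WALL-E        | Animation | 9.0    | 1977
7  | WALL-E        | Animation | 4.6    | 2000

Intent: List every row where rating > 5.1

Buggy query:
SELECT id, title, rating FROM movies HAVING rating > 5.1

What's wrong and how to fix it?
Bug: This is a non-aggregate query (no GROUP BY, no aggregates), so in SQLite the HAVING clause is invalid here; a row-level condition belongs in WHERE

Fix: Use WHERE for row-level filtering

Corrected query:
SELECT id, title, rating FROM movies WHERE rating > 5.1

Result:
id | title        | rating
---+--------------+-------
3  | Blade Runner | 5.5   
5  | Bridesmaids  | 8.6   
6  | WALL-E       | 9     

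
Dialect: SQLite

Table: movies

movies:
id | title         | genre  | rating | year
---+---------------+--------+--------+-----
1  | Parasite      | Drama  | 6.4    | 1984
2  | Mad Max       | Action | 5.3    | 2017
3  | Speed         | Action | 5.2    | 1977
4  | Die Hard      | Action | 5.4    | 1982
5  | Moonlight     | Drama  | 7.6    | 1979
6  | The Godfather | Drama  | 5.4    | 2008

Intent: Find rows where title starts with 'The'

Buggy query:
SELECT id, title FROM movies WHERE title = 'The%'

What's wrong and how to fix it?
Bug: '=' compares the literal string including the % character; pattern matching needs LIKE

Fix: Use LIKE for wildcard pattern matching

Corrected query:
SELECT id, title FROM movies WHERE title LIKE 'The%'

Result:
id | title        
---+--------------
6  | The Godfather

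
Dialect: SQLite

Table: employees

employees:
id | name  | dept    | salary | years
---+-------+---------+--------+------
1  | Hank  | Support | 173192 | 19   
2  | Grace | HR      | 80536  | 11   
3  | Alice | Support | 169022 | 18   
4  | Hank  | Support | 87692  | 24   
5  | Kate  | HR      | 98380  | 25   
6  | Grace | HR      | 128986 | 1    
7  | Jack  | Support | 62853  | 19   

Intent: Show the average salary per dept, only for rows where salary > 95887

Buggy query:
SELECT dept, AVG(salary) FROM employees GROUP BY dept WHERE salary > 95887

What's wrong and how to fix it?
Bug: WHERE cannot follow GROUP BY

Fix: Move the WHERE clause before GROUP BY

Corrected query:
SELECT dept, AVG(salary) FROM employees WHERE salary > 95887 GROUP BY dept

Result:
dept    | AVG(salary)
--------+------------
HR      | 113683     
Support | 171107     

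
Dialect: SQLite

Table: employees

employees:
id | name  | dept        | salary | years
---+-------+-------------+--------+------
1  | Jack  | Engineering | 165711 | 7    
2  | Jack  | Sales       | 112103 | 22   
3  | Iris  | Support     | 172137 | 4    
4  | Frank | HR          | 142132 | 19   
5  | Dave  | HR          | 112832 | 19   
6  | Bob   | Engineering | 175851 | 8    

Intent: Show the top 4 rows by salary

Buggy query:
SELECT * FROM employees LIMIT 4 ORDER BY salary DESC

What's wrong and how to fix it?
Bug: LIMIT must come after ORDER BY

Fix: Swap the clauses: ORDER BY first, then LIMIT

Corrected query:
SELECT * FROM employees ORDER BY salary DESC LIMIT 4

Result:
id | name  | dept        | salary | years
---+-------+-------------+--------+------
6  | Bob   | Engineering | 175851 | 8    
3  | Iris  | Support     | 172137 | 4    
1  | Jack  | Engineering | 165711 | 7    
4  | Frank | HR          | 142132 | 19   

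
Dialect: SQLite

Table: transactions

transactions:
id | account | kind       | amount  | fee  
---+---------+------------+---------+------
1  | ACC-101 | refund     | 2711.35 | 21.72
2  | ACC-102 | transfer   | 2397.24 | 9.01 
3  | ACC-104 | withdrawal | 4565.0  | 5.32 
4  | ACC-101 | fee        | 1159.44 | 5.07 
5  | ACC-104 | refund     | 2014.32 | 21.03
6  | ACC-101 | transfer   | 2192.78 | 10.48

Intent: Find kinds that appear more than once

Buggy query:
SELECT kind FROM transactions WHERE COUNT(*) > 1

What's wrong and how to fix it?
Bug: WHERE can't reference COUNT(*); aggregates are computed after WHERE

Fix: Group first, then use HAVING for the count condition

Corrected query:
SELECT kind FROM transactions GROUP BY kind HAVING COUNT(*) > 1

Result:
kind    
--------
refund  
transfer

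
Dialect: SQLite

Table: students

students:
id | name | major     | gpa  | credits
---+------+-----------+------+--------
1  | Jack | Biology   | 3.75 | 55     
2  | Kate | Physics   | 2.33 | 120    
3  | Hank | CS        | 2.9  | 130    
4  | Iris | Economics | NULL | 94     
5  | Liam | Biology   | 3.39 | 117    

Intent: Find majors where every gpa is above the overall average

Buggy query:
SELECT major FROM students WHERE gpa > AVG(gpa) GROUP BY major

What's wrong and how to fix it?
Bug: WHERE evaluates per row before aggregation, so AVG() is unavailable

Fix: Compute the overall average in a scalar subquery and compare each group's MIN against it in HAVING

Corrected query:
SELECT major FROM students GROUP BY major HAVING MIN(gpa) > (SELECT AVG(gpa) FROM students)

Result:
major  
-------
Biology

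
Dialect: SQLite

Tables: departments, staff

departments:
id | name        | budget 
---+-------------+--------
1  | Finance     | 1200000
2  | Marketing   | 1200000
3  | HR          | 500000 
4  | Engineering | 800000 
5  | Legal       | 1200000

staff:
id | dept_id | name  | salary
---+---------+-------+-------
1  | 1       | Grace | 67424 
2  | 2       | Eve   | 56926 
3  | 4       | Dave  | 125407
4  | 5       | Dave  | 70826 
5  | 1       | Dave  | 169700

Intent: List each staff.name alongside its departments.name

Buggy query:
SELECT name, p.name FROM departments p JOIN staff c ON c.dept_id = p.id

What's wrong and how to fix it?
Bug: 'name' exists in both joined tables, so the database can't tell which one is meant

Fix: Prefix ambiguous columns with the table alias

Corrected query:
SELECT c.name, p.name FROM departments p JOIN staff c ON c.dept_id = p.id

Result:
name  | name       
------+------------
Grace | Finance    
Eve   | Marketing  
Dave  | Engineering
Dave  | Legal      
Dave  | Finance    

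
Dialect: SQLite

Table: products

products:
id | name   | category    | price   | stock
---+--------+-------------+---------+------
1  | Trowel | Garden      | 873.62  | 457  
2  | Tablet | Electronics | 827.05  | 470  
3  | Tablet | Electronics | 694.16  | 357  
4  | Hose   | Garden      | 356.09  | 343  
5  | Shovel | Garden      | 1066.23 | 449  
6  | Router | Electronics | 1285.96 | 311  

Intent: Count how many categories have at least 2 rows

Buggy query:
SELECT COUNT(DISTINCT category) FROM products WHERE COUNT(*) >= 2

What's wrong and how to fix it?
Bug: COUNT(*) cannot appear in WHERE; the per-group count doesn't exist yet

Fix: Group first with HAVING COUNT(*) >= 2, then COUNT the resulting groups

Corrected query:
SELECT COUNT(*) FROM (SELECT category FROM products GROUP BY category HAVING COUNT(*) >= 2)

Result:
COUNT(*)
--------
2       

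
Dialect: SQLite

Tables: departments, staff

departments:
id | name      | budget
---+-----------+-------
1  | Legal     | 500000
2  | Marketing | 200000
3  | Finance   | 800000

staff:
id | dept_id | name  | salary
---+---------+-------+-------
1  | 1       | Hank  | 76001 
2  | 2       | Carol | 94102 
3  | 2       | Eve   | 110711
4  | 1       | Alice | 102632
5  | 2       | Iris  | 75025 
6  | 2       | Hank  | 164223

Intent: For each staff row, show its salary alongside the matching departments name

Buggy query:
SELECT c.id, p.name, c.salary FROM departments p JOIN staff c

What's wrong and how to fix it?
Bug: JOIN with no ON clause produces a cartesian product; every staff row pairs with every departments row

Fix: Specify the join condition linking the foreign key to the parent id

Corrected query:
SELECT c.id, p.name, c.salary FROM departments p JOIN staff c ON c.dept_id = p.id

Result:
id | name      | salary
---+-----------+-------
1  | Legal     | 76001 
2  | Marketing | 94102 
3  | Marketing | 110711
4  | Legal     | 102632
5  | Marketing | 75025 
6  | Marketing | 164223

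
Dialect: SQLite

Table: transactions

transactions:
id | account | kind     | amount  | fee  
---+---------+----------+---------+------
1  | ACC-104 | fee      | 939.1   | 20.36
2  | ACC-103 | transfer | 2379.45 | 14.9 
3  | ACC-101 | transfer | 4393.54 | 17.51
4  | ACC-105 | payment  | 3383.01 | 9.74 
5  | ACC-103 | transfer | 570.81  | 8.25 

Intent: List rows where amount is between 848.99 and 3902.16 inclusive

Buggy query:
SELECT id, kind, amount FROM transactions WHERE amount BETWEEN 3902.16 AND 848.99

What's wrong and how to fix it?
Bug: The bounds are reversed; BETWEEN a AND b requires a <= b to match anything

Fix: Write BETWEEN 848.99 AND 3902.16

Corrected query:
SELECT id, kind, amount FROM transactions WHERE amount BETWEEN 848.99 AND 3902.16

Result:
id | kind     | amount 
---+----------+--------
1  | fee      | 939.1  
2  | transfer | 2379.45
4  | payment  | 3383.01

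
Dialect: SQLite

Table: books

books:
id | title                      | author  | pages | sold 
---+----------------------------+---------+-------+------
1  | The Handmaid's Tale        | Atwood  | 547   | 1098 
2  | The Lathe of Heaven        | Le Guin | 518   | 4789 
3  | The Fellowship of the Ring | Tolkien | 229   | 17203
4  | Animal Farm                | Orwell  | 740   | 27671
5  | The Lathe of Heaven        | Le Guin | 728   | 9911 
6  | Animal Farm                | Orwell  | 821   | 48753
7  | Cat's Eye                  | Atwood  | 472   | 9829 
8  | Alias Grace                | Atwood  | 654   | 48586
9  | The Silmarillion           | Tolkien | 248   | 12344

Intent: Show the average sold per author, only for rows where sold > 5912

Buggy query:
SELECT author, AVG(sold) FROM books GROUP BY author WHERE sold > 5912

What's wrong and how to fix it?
Bug: WHERE cannot follow GROUP BY

Fix: Place WHERE between FROM and GROUP BY

Corrected query:
SELECT author, AVG(sold) FROM books WHERE sold > 5912 GROUP BY author

Result:
author  | AVG(sold)
--------+----------
Atwood  | 29207.5  
Le Guin | 9911     
Orwell  | 38212    
Tolkien | 14773.5  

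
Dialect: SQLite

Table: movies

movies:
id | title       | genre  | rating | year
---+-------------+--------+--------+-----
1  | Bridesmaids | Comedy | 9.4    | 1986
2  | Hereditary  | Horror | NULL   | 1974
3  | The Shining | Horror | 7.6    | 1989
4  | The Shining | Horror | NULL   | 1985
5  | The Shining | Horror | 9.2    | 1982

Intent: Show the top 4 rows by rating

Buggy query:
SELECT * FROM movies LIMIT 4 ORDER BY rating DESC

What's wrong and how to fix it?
Bug: ORDER BY cannot follow LIMIT; LIMIT is the final clause

Fix: Swap the clauses: ORDER BY first, then LIMIT

Corrected query:
SELECT * FROM movies ORDER BY rating DESC LIMIT 4

Result:
id | title       | genre  | rating | year
---+-------------+--------+--------+-----
1  | Bridesmaids | Comedy | 9.4    | 1986
5  | The Shining | Horror | 9.2    | 1982
3  | The Shining | Horror | 7.6    | 1989
2  | Hereditary  | Horror | NULL   | 1974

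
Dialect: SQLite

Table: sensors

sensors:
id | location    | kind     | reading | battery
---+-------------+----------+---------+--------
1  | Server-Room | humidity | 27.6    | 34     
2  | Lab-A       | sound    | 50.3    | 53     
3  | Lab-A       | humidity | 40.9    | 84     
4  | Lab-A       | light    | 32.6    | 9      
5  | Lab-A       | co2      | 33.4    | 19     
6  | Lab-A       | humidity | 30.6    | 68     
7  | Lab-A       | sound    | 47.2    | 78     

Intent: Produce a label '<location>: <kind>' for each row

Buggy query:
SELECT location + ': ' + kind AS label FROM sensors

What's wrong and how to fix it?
Bug: '+' is numeric addition; on text columns SQLite converts them to 0 instead of concatenating

Fix: Replace + with || to concatenate text

Corrected query:
SELECT location || ': ' || kind AS label FROM sensors

Result:
label                
---------------------
Server-Room: humidity
Lab-A: sound         
Lab-A: humidity      
Lab-A: light         
Lab-A: co2           
Lab-A: humidity      
Lab-A: sound         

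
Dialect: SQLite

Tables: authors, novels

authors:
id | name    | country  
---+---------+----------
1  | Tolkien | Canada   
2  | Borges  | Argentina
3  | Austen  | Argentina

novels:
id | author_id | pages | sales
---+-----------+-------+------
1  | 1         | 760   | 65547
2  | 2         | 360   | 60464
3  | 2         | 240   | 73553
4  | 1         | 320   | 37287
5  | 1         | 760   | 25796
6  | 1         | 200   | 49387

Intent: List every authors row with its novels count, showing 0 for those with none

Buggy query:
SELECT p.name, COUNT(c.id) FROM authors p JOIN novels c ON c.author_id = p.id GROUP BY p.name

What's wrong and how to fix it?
Bug: INNER JOIN drops authors rows that have no matching novels rows

Fix: Switch to LEFT JOIN to retain unmatched parent rows

Corrected query:
SELECT p.name, COUNT(c.id) FROM authors p LEFT JOIN novels c ON c.author_id = p.id GROUP BY p.name

Result:
name    | COUNT(c.id)
--------+------------
Austen  | 0          
Borges  | 2          
Tolkien | 4          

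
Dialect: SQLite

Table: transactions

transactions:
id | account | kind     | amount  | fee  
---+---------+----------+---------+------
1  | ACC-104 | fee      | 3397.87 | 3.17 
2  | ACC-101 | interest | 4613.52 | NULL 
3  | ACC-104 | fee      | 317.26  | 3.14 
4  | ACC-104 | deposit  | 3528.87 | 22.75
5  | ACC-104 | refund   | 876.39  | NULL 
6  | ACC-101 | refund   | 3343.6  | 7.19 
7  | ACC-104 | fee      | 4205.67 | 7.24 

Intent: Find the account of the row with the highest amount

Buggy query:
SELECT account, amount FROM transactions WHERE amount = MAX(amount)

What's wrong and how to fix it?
Bug: WHERE is evaluated per row; an aggregate over the whole table isn't defined there

Fix: Use a subquery: WHERE amount = (SELECT MAX(amount) FROM transactions)

Corrected query:
SELECT account, amount FROM transactions WHERE amount = (SELECT MAX(amount) FROM transactions)

Result:
account | amount 
--------+--------
ACC-101 | 4613.52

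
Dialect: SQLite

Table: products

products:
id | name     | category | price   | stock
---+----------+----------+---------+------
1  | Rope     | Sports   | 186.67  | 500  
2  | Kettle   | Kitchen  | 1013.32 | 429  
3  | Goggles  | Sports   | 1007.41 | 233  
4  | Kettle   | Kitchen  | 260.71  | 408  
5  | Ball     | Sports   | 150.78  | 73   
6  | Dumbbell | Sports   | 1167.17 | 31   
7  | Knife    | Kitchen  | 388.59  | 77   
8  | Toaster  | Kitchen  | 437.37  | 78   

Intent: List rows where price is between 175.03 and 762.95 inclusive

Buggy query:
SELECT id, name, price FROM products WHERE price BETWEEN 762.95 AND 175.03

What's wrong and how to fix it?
Bug: The bounds are reversed; BETWEEN a AND b requires a <= b to match anything

Fix: Write BETWEEN 175.03 AND 762.95

Corrected query:
SELECT id, name, price FROM products WHERE price BETWEEN 175.03 AND 762.95

Result:
id | name    | price 
---+---------+-------
1  | Rope    | 186.67
4  | Kettle  | 260.71
7  | Knife   | 388.59
8  | Toaster | 437.37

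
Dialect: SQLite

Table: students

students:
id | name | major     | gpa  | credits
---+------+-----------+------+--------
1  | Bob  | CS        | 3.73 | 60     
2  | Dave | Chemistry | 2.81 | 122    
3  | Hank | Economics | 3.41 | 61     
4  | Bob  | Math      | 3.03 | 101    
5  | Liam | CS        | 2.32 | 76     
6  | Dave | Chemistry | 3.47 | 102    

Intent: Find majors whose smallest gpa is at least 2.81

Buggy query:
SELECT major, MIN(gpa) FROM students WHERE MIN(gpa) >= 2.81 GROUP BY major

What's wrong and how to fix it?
Bug: Aggregates like MIN are computed per group after WHERE runs

Fix: Use HAVING for the per-group MIN condition

Corrected query:
SELECT major, MIN(gpa) FROM students GROUP BY major HAVING MIN(gpa) >= 2.81

Result:
major     | MIN(gpa)
----------+---------
Chemistry | 2.81    
Economics | 3.41    
Math      | 3.03    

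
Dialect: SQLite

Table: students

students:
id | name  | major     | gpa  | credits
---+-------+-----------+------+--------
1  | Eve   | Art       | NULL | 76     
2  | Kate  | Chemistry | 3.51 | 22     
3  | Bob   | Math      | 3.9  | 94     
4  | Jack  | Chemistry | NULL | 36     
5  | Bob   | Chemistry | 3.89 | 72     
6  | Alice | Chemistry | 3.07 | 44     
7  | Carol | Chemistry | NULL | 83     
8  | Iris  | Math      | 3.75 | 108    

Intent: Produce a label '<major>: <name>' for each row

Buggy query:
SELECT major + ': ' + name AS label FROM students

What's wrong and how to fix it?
Bug: SQLite uses || for string concatenation; + coerces text to numbers (yielding 0)

Fix: Replace + with || to concatenate text

Corrected query:
SELECT major || ': ' || name AS label FROM students

Result:
label           
----------------
Art: Eve        
Chemistry: Kate 
Math: Bob       
Chemistry: Jack 
Chemistry: Bob  
Chemistry: Alice
Chemistry: Carol
Math: Iris      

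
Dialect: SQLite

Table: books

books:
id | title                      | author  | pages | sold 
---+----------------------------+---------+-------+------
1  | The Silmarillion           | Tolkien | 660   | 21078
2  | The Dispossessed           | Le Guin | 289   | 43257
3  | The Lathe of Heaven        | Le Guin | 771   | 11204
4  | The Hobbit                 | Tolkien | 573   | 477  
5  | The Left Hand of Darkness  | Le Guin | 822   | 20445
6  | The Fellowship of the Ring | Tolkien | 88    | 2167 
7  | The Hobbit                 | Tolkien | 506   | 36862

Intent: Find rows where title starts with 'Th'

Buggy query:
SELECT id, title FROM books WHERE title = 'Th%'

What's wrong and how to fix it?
Bug: '=' compares the literal string including the % character; pattern matching needs LIKE

Fix: Use LIKE for wildcard pattern matching

Corrected query:
SELECT id, title FROM books WHERE title LIKE 'Th%'

Result:
id | title                     
---+---------------------------
1  | The Silmarillion          
2  | The Dispossessed          
3  | The Lathe of Heaven       
4  | The Hobbit                
5  | The Left Hand of Darkness 
6  | The Fellowship of the Ring
7  | The Hobbit                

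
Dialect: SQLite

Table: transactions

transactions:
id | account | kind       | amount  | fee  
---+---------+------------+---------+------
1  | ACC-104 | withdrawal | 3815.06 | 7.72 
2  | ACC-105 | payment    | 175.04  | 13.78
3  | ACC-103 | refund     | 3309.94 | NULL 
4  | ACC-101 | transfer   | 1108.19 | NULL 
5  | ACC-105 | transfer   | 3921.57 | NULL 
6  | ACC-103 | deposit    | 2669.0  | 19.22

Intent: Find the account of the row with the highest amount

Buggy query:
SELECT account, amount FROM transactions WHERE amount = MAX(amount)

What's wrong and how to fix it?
Bug: WHERE is evaluated per row; an aggregate over the whole table isn't defined there

Fix: Use a subquery: WHERE amount = (SELECT MAX(amount) FROM transactions)

Corrected query:
SELECT account, amount FROM transactions WHERE amount = (SELECT MAX(amount) FROM transactions)

Result:
account | amount 
--------+--------
ACC-105 | 3921.57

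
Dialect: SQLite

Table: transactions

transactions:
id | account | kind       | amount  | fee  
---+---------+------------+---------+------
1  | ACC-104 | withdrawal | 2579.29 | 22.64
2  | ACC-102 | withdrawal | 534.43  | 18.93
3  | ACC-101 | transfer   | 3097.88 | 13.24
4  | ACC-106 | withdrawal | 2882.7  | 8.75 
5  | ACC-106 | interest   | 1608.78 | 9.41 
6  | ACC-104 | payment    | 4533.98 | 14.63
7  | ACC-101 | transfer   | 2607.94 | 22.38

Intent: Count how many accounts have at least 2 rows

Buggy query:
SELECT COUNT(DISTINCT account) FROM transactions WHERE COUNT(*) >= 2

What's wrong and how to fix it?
Bug: WHERE filters individual rows, not groups, so a group-level COUNT is invalid there

Fix: Use a subquery that GROUPs and filters with HAVING, then count its rows

Corrected query:
SELECT COUNT(*) FROM (SELECT account FROM transactions GROUP BY account HAVING COUNT(*) >= 2)

Result:
COUNT(*)
--------
3       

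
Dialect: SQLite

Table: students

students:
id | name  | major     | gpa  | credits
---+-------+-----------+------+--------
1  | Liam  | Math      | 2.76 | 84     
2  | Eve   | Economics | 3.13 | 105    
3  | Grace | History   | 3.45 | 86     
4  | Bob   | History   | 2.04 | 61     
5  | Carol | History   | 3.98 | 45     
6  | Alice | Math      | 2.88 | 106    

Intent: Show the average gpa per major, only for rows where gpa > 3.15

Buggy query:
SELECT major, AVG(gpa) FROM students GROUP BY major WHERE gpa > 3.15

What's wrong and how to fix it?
Bug: Row-level WHERE must come before GROUP BY in the clause order

Fix: Place WHERE between FROM and GROUP BY

Corrected query:
SELECT major, AVG(gpa) FROM students WHERE gpa > 3.15 GROUP BY major

Result:
major   | AVG(gpa)
--------+---------
History | 3.715   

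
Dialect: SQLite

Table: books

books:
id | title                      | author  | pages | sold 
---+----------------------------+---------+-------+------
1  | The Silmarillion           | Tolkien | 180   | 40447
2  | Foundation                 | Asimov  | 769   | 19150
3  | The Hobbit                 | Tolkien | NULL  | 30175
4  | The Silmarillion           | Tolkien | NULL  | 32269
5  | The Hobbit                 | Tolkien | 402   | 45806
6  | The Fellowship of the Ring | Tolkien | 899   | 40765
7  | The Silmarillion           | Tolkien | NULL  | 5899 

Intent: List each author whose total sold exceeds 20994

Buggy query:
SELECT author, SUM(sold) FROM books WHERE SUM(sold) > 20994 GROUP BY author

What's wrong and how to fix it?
Bug: WHERE runs before GROUP BY, so aggregates aren't available there

Fix: Move the aggregate condition to a HAVING clause

Corrected query:
SELECT author, SUM(sold) FROM books GROUP BY author HAVING SUM(sold) > 20994

Result:
author  | SUM(sold)
--------+----------
Tolkien | 195361   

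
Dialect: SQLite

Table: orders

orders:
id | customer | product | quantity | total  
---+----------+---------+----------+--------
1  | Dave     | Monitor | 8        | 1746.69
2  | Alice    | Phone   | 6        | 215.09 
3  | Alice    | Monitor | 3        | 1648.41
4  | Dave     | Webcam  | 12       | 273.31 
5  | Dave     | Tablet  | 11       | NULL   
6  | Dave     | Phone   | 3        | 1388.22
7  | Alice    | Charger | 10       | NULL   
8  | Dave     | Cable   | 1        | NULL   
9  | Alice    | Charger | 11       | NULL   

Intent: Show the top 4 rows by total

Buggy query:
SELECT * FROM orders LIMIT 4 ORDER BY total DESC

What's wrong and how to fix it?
Bug: LIMIT must come after ORDER BY

Fix: Sort with ORDER BY, then apply LIMIT

Corrected query:
SELECT * FROM orders ORDER BY total DESC LIMIT 4

Result:
id | customer | product | quantity | total  
---+----------+---------+----------+--------
1  | Dave     | Monitor | 8        | 1746.69
3  | Alice    | Monitor | 3        | 1648.41
6  | Dave     | Phone   | 3        | 1388.22
4  | Dave     | Webcam  | 12       | 273.31 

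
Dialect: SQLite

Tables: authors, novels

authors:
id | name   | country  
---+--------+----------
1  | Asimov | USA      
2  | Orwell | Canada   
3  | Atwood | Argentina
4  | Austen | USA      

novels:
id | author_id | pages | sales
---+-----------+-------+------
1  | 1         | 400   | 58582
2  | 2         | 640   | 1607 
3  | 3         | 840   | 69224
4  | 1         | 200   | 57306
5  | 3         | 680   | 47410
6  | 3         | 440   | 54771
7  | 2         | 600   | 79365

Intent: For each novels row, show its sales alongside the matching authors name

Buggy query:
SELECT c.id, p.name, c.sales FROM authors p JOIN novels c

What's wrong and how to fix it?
Bug: Missing join condition: each novels row is matched to all authors rows instead of just its own

Fix: Specify the join condition linking the foreign key to the parent id

Corrected query:
SELECT c.id, p.name, c.sales FROM authors p JOIN novels c ON c.author_id = p.id

Result:
id | name   | sales
---+--------+------
1  | Asimov | 58582
2  | Orwell | 1607 
3  | Atwood | 69224
4  | Asimov | 57306
5  | Atwood | 47410
6  | Atwood | 54771
7  | Orwell | 79365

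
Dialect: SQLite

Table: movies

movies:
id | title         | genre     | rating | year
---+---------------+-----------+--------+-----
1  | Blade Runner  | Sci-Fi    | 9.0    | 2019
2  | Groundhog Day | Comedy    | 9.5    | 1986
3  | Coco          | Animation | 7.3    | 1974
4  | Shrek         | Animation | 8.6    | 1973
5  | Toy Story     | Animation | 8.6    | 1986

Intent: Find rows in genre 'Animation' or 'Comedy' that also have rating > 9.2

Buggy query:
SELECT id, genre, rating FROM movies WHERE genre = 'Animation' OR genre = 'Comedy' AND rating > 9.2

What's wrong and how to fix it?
Bug: Without parentheses, AND is evaluated before OR, so the rating filter only applies to the 'Comedy' branch

Fix: Group the OR with parentheses (or use IN), then AND the threshold

Corrected query:
SELECT id, genre, rating FROM movies WHERE (genre = 'Animation' OR genre = 'Comedy') AND rating > 9.2

Result:
id | genre  | rating
---+--------+-------
2  | Comedy | 9.5   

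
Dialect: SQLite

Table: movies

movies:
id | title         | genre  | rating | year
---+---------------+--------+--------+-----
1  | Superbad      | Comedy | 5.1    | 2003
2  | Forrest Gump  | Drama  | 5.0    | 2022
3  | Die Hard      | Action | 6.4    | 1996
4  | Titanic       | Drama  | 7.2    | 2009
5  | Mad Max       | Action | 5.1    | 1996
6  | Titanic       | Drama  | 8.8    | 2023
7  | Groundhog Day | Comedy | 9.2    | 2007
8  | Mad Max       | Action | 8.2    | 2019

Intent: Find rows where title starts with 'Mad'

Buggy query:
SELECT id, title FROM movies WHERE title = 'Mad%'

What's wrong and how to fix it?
Bug: '=' compares the literal string including the % character; pattern matching needs LIKE

Fix: Replace '=' with LIKE so 'Mad%' is treated as a pattern

Corrected query:
SELECT id, title FROM movies WHERE title LIKE 'Mad%'

Result:
id | title  
---+--------
5  | Mad Max
8  | Mad Max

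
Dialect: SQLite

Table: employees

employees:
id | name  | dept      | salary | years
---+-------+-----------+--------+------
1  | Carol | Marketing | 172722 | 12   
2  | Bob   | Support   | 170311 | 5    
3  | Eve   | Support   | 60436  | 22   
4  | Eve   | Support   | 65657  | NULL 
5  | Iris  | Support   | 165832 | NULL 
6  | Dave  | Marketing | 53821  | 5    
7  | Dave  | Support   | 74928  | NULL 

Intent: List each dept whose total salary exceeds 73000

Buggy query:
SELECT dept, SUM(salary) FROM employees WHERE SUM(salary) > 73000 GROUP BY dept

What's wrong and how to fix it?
Bug: Aggregate functions cannot appear in a WHERE clause

Fix: Move the aggregate condition to a HAVING clause

Corrected query:
SELECT dept, SUM(salary) FROM employees GROUP BY dept HAVING SUM(salary) > 73000

Result:
dept      | SUM(salary)
----------+------------
Marketing | 226543     
Support   | 537164     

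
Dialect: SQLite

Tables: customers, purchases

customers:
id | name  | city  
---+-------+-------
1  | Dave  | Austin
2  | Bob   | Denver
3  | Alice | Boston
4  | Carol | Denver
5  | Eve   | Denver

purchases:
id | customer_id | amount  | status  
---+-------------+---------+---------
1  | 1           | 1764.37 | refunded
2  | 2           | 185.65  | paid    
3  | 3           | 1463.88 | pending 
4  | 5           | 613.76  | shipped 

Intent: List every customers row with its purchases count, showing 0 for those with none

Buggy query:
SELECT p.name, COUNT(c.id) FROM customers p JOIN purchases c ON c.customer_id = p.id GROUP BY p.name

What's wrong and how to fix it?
Bug: An inner join excludes parents with zero children

Fix: Switch to LEFT JOIN to retain unmatched parent rows

Corrected query:
SELECT p.name, COUNT(c.id) FROM customers p LEFT JOIN purchases c ON c.customer_id = p.id GROUP BY p.name

Result:
name  | COUNT(c.id)
------+------------
Alice | 1          
Bob   | 1          
Carol | 0          
Dave  | 1          
Eve   | 1          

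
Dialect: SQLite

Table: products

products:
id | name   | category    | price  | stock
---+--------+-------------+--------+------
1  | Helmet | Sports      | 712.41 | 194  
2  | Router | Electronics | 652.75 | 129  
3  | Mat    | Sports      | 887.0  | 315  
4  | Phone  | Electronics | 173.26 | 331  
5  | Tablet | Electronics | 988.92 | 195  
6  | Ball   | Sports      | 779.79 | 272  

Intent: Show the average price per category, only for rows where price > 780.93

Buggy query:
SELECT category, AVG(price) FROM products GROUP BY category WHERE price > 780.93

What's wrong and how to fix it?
Bug: Row-level WHERE must come before GROUP BY in the clause order

Fix: Move the WHERE clause before GROUP BY

Corrected query:
SELECT category, AVG(price) FROM products WHERE price > 780.93 GROUP BY category

Result:
category    | AVG(price)
------------+-----------
Electronics | 988.92    
Sports      | 887       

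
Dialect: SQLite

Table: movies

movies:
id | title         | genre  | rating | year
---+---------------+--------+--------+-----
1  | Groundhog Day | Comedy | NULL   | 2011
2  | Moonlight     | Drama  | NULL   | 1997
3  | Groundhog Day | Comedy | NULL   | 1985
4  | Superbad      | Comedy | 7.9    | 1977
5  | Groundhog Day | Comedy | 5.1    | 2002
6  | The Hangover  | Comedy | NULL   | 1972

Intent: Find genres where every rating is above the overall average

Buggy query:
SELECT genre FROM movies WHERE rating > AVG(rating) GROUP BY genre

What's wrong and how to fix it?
Bug: WHERE evaluates per row before aggregation, so AVG() is unavailable

Fix: Use a subquery for AVG and a HAVING MIN(...) filter so the condition holds for every row in the group

Corrected query:
SELECT genre FROM movies GROUP BY genre HAVING MIN(rating) > (SELECT AVG(rating) FROM movies)

Result:
(no rows)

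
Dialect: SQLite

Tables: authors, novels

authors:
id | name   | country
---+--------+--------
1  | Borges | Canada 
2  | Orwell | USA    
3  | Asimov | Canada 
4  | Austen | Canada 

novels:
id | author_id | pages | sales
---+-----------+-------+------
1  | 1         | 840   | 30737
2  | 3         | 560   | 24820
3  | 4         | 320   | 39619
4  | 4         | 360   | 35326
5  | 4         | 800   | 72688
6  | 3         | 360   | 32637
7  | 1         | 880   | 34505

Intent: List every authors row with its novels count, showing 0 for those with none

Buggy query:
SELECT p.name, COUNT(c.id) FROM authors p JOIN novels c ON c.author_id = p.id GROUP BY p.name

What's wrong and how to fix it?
Bug: INNER JOIN drops authors rows that have no matching novels rows

Fix: Use LEFT JOIN so parents without children still appear (COUNT(c.id) gives 0)

Corrected query:
SELECT p.name, COUNT(c.id) FROM authors p LEFT JOIN novels c ON c.author_id = p.id GROUP BY p.name

Result:
name   | COUNT(c.id)
-------+------------
Asimov | 2          
Austen | 3          
Borges | 2          
Orwell | 0          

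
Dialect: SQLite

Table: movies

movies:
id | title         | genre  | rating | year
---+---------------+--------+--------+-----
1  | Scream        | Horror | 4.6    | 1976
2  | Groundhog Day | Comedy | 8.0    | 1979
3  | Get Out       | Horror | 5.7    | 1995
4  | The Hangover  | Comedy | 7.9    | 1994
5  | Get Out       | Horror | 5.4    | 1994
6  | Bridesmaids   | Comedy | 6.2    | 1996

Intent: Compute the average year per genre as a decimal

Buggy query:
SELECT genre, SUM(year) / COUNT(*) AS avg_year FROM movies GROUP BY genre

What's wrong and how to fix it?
Bug: Both operands are integers, so '/' performs integer division and truncates

Fix: Multiply by 1.0 (or CAST to REAL) to force floating-point division

Corrected query:
SELECT genre, SUM(year) * 1.0 / COUNT(*) AS avg_year FROM movies GROUP BY genre

Result:
genre  | avg_year   
-------+------------
Comedy | 1989.666667
Horror | 1988.333333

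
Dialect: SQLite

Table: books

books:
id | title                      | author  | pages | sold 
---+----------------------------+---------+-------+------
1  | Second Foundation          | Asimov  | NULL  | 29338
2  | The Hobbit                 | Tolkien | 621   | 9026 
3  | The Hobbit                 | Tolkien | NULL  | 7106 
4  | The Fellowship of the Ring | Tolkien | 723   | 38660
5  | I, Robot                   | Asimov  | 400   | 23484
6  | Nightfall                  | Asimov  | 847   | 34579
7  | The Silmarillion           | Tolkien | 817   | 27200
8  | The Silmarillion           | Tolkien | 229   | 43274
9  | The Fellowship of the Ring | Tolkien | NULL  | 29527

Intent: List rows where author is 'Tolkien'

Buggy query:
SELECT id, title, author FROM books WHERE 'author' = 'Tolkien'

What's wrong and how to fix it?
Bug: 'author' in single quotes is a string literal, not the column; the comparison is literal-vs-literal and never true

Fix: Remove the quotes around the column name (or use double quotes for an identifier)

Corrected query:
SELECT id, title, author FROM books WHERE author = 'Tolkien'

Result:
id | title                      | author 
---+----------------------------+--------
2  | The Hobbit                 | Tolkien
3  | The Hobbit                 | Tolkien
4  | The Fellowship of the Ring | Tolkien
7  | The Silmarillion           | Tolkien
8  | The Silmarillion           | Tolkien
9  | The Fellowship of the Ring | Tolkien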